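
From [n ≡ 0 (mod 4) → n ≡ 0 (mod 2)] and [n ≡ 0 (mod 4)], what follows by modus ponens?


Modus ponens: from (P → Q) and P, infer Q.
P = 'n ≡ 0 (mod 4)' is asserted, and P → Q holds, so Q follows.

n ≡ 0 (mod 2).


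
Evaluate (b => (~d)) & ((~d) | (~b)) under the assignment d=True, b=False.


Substitute d=True, b=False:
~d = False
b => (~d) = False => False = True
~d = False
~b = True
(~d) | (~b) = False | True = True
(b => (~d)) & ((~d) | (~b)) = True & True = True

True


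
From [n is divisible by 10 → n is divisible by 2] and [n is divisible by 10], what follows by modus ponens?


Modus ponens: from (P → Q) and P, infer Q.
P = 'n is divisible by 10' is asserted, and P → Q holds, so Q follows.

n is divisible by 2.


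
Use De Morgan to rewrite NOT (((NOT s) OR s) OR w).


De Morgan: the negation of a disjunction is the conjunction of the negations.
Distribute NOT across OR, flipping it to AND, and negate each literal.

(s AND (NOT s)) AND (NOT w)


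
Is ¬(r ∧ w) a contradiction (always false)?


Truth table over {r, w}:
r | w | φ
---------
F | F | T
T | F | T
F | T | T
T | T | F
Satisfying assignment at row 1: r=F, w=F gives T.

No, it is not a contradiction.


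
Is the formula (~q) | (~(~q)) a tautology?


Build the truth table over {q}:
q | φ
-----
False | True
True | True
Every row evaluates to true.

Yes, it is a tautology.


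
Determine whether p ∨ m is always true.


Build the truth table over {m, p}:
m | p | φ
---------
F | F | F
T | F | T
F | T | T
T | T | T
Counterexample at row 1: with m=F, p=F, the formula is F.

No, it is not a tautology.


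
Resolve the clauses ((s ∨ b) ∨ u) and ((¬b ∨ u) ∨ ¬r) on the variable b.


The clauses contain complementary literals b and ¬b.
Resolution eliminates this pair and disjoins the remaining literals (merging duplicates).

((s ∨ u) ∨ ¬r)


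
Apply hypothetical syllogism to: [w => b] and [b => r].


Hypothetical syllogism: from (P → Q) and (Q → R), infer (P → R).
Chain the two implications through the shared middle term 'b'.

w => r


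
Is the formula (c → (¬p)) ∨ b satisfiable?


Search for a satisfying assignment over {b, c, p}.
Try b=F, c=F, p=F: the formula evaluates to T.
A satisfying assignment exists.

Satisfiable.


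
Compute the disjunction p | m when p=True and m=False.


Disjunction is false only when both operands are false.
Substitute: p=True, m=False.
True | False evaluates to True.

True


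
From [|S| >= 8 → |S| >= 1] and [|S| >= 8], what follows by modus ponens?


Modus ponens: from (P → Q) and P, infer Q.
P = '|S| >= 8' is asserted, and P → Q holds, so Q follows.

|S| >= 1.


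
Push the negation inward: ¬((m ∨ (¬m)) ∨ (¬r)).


De Morgan: the negation of a disjunction is the conjunction of the negations.
Distribute ¬ across ∨, flipping it to ∧, and negate each literal.

((¬m) ∧ m) ∧ r


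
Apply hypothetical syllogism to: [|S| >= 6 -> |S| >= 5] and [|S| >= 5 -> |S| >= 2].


Hypothetical syllogism: from (P → Q) and (Q → R), infer (P → R).
Chain the two implications through the shared middle term '|S| >= 5'.

|S| >= 6 -> |S| >= 2


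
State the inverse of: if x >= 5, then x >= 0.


The inverse of (P → Q) is (¬P → ¬Q). It is equivalent to the converse, not to the original.
Here P = 'x >= 5' and Q = 'x >= 0'.

If not (x >= 5), then not (x >= 0).


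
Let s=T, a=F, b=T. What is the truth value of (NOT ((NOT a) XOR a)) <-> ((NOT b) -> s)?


Substitute s=T, a=F, b=T:
NOT a = T
(NOT a) XOR a = T XOR F = T
NOT ((NOT a) XOR a) = F
NOT b = F
(NOT b) -> s = F -> T = T
(NOT ((NOT a) XOR a)) <-> ((NOT b) -> s) = F <-> T = F

F


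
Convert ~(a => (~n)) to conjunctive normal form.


Step 1: Rewrite a → (¬n) as ¬a ∨ (¬n).
Step 2: Negate: ¬(¬a ∨ (¬n)) = a ∧ ¬(¬n) (De Morgan + double negation).
Step 3: Eliminate any double negations (¬¬X = X).

a & n


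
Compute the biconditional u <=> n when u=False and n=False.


Biconditional is true when both operands have the same truth value.
Substitute: u=False, n=False.
False <=> False evaluates to True.

True


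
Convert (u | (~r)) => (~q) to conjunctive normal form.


Step 1: Rewrite as ¬(u ∨ (¬r)) ∨ (¬q) = (¬u ∧ ¬(¬r)) ∨ (¬q).
Step 2: Distribute ∨ over ∧.
Step 3: Eliminate any double negations (¬¬X = X).

((~u) | (~q)) & (r | (~q))


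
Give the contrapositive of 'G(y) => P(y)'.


The contrapositive of (P → Q) is (¬Q → ¬P); it is logically equivalent to the original.
Here P = 'G(y)' and Q = 'P(y)'.

If not (P(y)), then not (G(y)).


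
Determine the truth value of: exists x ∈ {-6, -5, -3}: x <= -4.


Evaluate the predicate on each element: -6:True, -5:True, -3:False.
Witness x = -6 satisfies the predicate.

True


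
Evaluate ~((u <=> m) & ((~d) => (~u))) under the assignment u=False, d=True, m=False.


Substitute u=False, d=True, m=False:
u <=> m = False <=> False = True
~d = False
~u = True
(~d) => (~u) = False => True = True
(u <=> m) & ((~d) => (~u)) = True & True = True
~((u <=> m) & ((~d) => (~u))) = False

False


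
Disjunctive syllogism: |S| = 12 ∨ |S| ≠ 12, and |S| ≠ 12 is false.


Disjunctive syllogism: from (P ∨ Q) and ¬P, infer Q.
One disjunct, '|S| ≠ 12', is ruled out; the other must hold.

|S| = 12


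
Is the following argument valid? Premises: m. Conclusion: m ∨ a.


This matches the form of disjunction introduction: the conclusion follows in every model of the premises.

Valid.


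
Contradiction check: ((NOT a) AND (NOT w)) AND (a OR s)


Truth table over {a, s, w}:
a | s | w | φ
-------------
F | F | F | F
T | F | F | F
F | T | F | T
T | T | F | F
F | F | T | F
T | F | T | F
F | T | T | F
T | T | T | F
Satisfying assignment at row 3: a=F, s=T, w=F gives T.

No, it is not a contradiction.


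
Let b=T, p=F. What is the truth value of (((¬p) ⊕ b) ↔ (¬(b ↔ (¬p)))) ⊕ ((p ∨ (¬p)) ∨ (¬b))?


Substitute b=T, p=F:
… (earlier sub-steps elided)
(¬p) ⊕ b = T ⊕ T = F
¬p = T
b ↔ (¬p) = T ↔ T = T
¬(b ↔ (¬p)) = F
((¬p) ⊕ b) ↔ (¬(b ↔ (¬p))) = F ↔ F = T
¬p = T
p ∨ (¬p) = F ∨ T = T
¬b = F
(p ∨ (¬p)) ∨ (¬b) = T ∨ F = T
(((¬p) ⊕ b) ↔ (¬(b ↔ (¬p)))) ⊕ ((p ∨ (¬p)) ∨ (¬b)) = T ⊕ T = F

F


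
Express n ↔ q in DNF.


Step 1: n ↔ q is true exactly when both agree: (n ∧ q) ∨ (¬n ∧ ¬q).

(n ∧ q) ∨ ((¬n) ∧ (¬q))


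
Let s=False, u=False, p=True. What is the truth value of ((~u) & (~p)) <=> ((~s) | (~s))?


Substitute s=False, u=False, p=True:
~u = True
~p = False
(~u) & (~p) = True & False = False
~s = True
~s = True
(~s) | (~s) = True | True = True
((~u) & (~p)) <=> ((~s) | (~s)) = False <=> True = False

False


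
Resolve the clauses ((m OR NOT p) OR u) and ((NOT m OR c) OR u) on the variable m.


The clauses contain complementary literals m and NOTm.
Resolution eliminates this pair and disjoins the remaining literals (merging duplicates).

((NOT p OR u) OR c)


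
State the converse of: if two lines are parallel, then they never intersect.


The converse of (P → Q) is (Q → P). It is not in general equivalent to the original.
Here P = 'two lines are parallel' and Q = 'they never intersect'.

If they never intersect, then two lines are parallel.


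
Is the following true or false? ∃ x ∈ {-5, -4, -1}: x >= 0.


Evaluate the predicate on each element: -5:F, -4:F, -1:F.
No element satisfies the predicate.

F


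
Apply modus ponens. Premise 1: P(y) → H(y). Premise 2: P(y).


Modus ponens: from (P → Q) and P, infer Q.
P = 'P(y)' is asserted, and P → Q holds, so Q follows.

H(y).


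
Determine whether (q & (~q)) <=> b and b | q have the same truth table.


Compare truth tables:
b | q | φ | ψ
-------------
False | False | True | False
True | False | False | True
False | True | True | True
True | True | False | True
They differ at row 1 (b=False, q=False): φ=True but ψ=False.

No, they are not logically equivalent.


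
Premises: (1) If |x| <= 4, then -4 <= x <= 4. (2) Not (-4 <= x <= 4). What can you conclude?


Modus tollens: from (P → Q) and ¬Q, infer ¬P.
Q = '-4 <= x <= 4' is denied; since P → Q, P must also fail.

Not (|x| <= 4).


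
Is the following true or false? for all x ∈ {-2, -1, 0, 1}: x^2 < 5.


Evaluate the predicate on each element: -2:T, -1:T, 0:T, 1:T.
Every element satisfies the predicate.

T


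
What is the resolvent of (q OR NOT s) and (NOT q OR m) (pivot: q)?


The clauses contain complementary literals q and NOTq.
Resolution eliminates this pair and disjoins the remaining literals (merging duplicates).

(NOT s OR m)


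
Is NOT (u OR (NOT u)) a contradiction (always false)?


Truth table over {u}:
u | φ
-----
F | F
T | F
Every row is false.

Yes, it is a contradiction.


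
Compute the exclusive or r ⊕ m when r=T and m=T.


Exclusive or is true when exactly one operand is true.
Substitute: r=T, m=T.
T ⊕ T evaluates to F.

F


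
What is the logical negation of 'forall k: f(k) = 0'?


¬(forall x: φ) = exists x: ¬φ, and ¬(exists x: φ) = forall x: ¬φ.
Apply to the universal statement.

exists k: ~(f(k) = 0)


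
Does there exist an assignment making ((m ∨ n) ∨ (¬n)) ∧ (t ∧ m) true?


Search for a satisfying assignment over {m, n, t}.
Try m=T, n=F, t=T: the formula evaluates to T.
A satisfying assignment exists.

Satisfiable.


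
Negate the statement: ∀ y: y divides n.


¬(∀ x: φ) = ∃ x: ¬φ, and ¬(∃ x: φ) = ∀ x: ¬φ.
Apply to the universal statement.

∃ y: ¬(y divides n)


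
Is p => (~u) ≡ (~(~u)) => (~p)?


Compare truth tables:
p | u | φ | ψ
-------------
False | False | True | True
True | False | True | True
False | True | True | True
True | True | False | False
The columns φ and ψ agree on every row.

Yes, they are logically equivalent.


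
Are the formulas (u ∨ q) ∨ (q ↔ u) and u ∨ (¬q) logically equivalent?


Compare truth tables:
q | u | φ | ψ
-------------
F | F | T | T
T | F | T | F
F | T | T | T
T | T | T | T
They differ at row 2 (q=T, u=F): φ=T but ψ=F.

No, they are not logically equivalent.


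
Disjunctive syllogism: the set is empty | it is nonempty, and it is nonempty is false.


Disjunctive syllogism: from (P ∨ Q) and ¬P, infer Q.
One disjunct, 'it is nonempty', is ruled out; the other must hold.

the set is empty


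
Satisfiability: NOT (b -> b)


Check all 2 assignments over {b}:
b | φ
-----
F | F
T | F
No assignment makes the formula true.

Unsatisfiable.


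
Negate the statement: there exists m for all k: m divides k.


Negation flips each quantifier (∀↔∃) and negates the inner predicate.
¬(there exists m for all k: φ) = for all m there exists k: ¬φ.

for all m there exists k: NOT(m divides k)


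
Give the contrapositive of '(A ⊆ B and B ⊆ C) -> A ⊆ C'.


The contrapositive of (P → Q) is (¬Q → ¬P); it is logically equivalent to the original.
Here P = '(A ⊆ B and B ⊆ C)' and Q = 'A ⊆ C'.

If not (A ⊆ C), then not ((A ⊆ B and B ⊆ C)).


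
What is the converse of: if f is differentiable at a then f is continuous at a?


The converse of (P → Q) is (Q → P). It is not in general equivalent to the original.
Here P = 'f is differentiable at a' and Q = 'f is continuous at a'.

If f is continuous at a, then f is differentiable at a.


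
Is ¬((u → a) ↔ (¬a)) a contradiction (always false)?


Truth table over {a, u}:
a | u | φ
---------
F | F | F
T | F | T
F | T | T
T | T | T
Satisfying assignment at row 2: a=T, u=F gives T.

No, it is not a contradiction.


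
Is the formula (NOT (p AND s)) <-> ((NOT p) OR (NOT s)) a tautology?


Build the truth table over {p, s}:
p | s | φ
---------
F | F | T
T | F | T
F | T | T
T | T | T
Every row evaluates to true.

Yes, it is a tautology.


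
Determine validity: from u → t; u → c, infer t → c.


This is (no valid rule). There exist truth assignments where the premises are all true but the conclusion is false.

Invalid.


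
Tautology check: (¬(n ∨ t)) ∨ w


Build the truth table over {n, t, w}:
n | t | w | φ
-------------
F | F | F | T
T | F | F | F
F | T | F | F
T | T | F | F
F | F | T | T
T | F | T | T
F | T | T | T
T | T | T | T
Counterexample at row 2: with n=T, t=F, w=F, the formula is F.

No, it is not a tautology.


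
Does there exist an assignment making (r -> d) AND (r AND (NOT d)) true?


Check all 4 assignments over {d, r}:
d | r | φ
---------
F | F | F
T | F | F
F | T | F
T | T | F
No assignment makes the formula true.

Unsatisfiable.


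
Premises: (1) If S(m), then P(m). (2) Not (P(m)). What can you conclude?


Modus tollens: from (P → Q) and ¬Q, infer ¬P.
Q = 'P(m)' is denied; since P → Q, P must also fail.

Not (S(m)).


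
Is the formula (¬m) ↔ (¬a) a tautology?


Build the truth table over {a, m}:
a | m | φ
---------
F | F | T
T | F | F
F | T | F
T | T | T
Counterexample at row 2: with a=T, m=F, the formula is F.

No, it is not a tautology.


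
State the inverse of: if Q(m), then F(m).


The inverse of (P → Q) is (¬P → ¬Q). It is equivalent to the converse, not to the original.
Here P = 'Q(m)' and Q = 'F(m)'.

If not (Q(m)), then not (F(m)).


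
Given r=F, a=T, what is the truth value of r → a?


Implication is false only when antecedent is true and consequent is false.
Substitute: r=F, a=T.
F → T evaluates to T.

T


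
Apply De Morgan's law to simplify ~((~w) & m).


De Morgan: the negation of a conjunction is the disjunction of the negations.
Distribute ~ across &, flipping it to |, and negate each literal.

w | (~m)


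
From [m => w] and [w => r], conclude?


Hypothetical syllogism: from (P → Q) and (Q → R), infer (P → R).
Chain the two implications through the shared middle term 'w'.

m => r


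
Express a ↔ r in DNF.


Step 1: a ↔ r is true exactly when both agree: (a ∧ r) ∨ (¬a ∧ ¬r).

(a ∧ r) ∨ ((¬a) ∧ (¬r))


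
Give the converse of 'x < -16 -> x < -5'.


The converse of (P → Q) is (Q → P). It is not in general equivalent to the original.
Here P = 'x < -16' and Q = 'x < -5'.

If x < -5, then x < -16.


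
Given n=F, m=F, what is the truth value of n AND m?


Conjunction is true only when both operands are true.
Substitute: n=F, m=F.
F AND F evaluates to F.

F


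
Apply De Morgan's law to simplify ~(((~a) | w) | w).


De Morgan: the negation of a disjunction is the conjunction of the negations.
Distribute ~ across |, flipping it to &, and negate each literal.

(a & (~w)) & (~w)


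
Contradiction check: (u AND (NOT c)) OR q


Truth table over {c, q, u}:
c | q | u | φ
-------------
F | F | F | F
T | F | F | F
F | T | F | T
T | T | F | T
F | F | T | T
T | F | T | F
F | T | T | T
T | T | T | T
Satisfying assignment at row 3: c=F, q=T, u=F gives T.

No, it is not a contradiction.


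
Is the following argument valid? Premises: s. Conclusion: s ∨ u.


This matches the form of disjunction introduction: the conclusion follows in every model of the premises.

Valid.


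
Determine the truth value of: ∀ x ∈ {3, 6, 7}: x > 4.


Evaluate the predicate on each element: 3:F, 6:T, 7:T.
Counterexample x = 3 fails the predicate.

F


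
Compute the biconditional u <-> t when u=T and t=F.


Biconditional is true when both operands have the same truth value.
Substitute: u=T, t=F.
T <-> F evaluates to F.

F


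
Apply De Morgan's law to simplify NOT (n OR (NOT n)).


De Morgan: the negation of a disjunction is the conjunction of the negations.
Distribute NOT across OR, flipping it to AND, and negate each literal.

(NOT n) AND n


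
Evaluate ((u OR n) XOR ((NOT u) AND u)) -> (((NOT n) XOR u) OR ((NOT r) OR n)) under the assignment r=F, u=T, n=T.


Substitute r=F, u=T, n=T:
u OR n = T OR T = T
NOT u = F
(NOT u) AND u = F AND T = F
(u OR n) XOR ((NOT u) AND u) = T XOR F = T
NOT n = F
(NOT n) XOR u = F XOR T = T
NOT r = T
(NOT r) OR n = T OR T = T
((NOT n) XOR u) OR ((NOT r) OR n) = T OR T = T
((u OR n) XOR ((NOT u) AND u)) -> (((NOT n) XOR u) OR ((NOT r) OR n)) = T -> T = T

T


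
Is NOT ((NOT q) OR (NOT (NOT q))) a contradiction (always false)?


Truth table over {q}:
q | φ
-----
F | F
T | F
Every row is false.

Yes, it is a contradiction.


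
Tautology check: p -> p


Build the truth table over {p}:
p | φ
-----
F | T
T | T
Every row evaluates to true.

Yes, it is a tautology.


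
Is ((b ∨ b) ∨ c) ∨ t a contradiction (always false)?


Truth table over {b, c, t}:
b | c | t | φ
-------------
F | F | F | F
T | F | F | T
F | T | F | T
T | T | F | T
F | F | T | T
T | F | T | T
F | T | T | T
T | T | T | T
Satisfying assignment at row 2: b=T, c=F, t=F gives T.

No, it is not a contradiction.


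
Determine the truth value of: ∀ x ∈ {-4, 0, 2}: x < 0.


Evaluate the predicate on each element: -4:T, 0:F, 2:F.
Counterexample x = 0 fails the predicate.

F


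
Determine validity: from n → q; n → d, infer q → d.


This is (no valid rule). There exist truth assignments where the premises are all true but the conclusion is false.

Invalid.


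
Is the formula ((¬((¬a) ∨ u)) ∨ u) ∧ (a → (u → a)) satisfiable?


Search for a satisfying assignment over {a, u}.
Try a=T, u=F: the formula evaluates to T.
A satisfying assignment exists.

Satisfiable.


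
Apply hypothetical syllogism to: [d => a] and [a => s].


Hypothetical syllogism: from (P → Q) and (Q → R), infer (P → R).
Chain the two implications through the shared middle term 'a'.

d => s


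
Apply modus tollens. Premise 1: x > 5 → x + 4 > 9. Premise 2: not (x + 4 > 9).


Modus tollens: from (P → Q) and ¬Q, infer ¬P.
Q = 'x + 4 > 9' is denied; since P → Q, P must also fail.

Not (x > 5).


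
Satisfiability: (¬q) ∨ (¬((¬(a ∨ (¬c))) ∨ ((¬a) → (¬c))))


Search for a satisfying assignment over {a, c, q}.
Try a=F, c=F, q=F: the formula evaluates to T.
A satisfying assignment exists.

Satisfiable.


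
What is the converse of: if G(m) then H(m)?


The converse of (P → Q) is (Q → P). It is not in general equivalent to the original.
Here P = 'G(m)' and Q = 'H(m)'.

If H(m), then G(m).


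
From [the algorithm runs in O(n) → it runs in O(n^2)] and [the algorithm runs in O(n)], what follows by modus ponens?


Modus ponens: from (P → Q) and P, infer Q.
P = 'the algorithm runs in O(n)' is asserted, and P → Q holds, so Q follows.

it runs in O(n^2).


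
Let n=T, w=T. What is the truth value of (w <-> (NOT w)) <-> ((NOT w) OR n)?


Substitute n=T, w=T:
NOT w = F
w <-> (NOT w) = T <-> F = F
NOT w = F
(NOT w) OR n = F OR T = T
(w <-> (NOT w)) <-> ((NOT w) OR n) = F <-> T = F

F


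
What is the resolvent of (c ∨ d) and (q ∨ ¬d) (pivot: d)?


The clauses contain complementary literals d and ¬d.
Resolution eliminates this pair and disjoins the remaining literals (merging duplicates).

(c ∨ q)


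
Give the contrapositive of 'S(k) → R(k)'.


The contrapositive of (P → Q) is (¬Q → ¬P); it is logically equivalent to the original.
Here P = 'S(k)' and Q = 'R(k)'.

If not (R(k)), then not (S(k)).


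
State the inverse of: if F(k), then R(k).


The inverse of (P → Q) is (¬P → ¬Q). It is equivalent to the converse, not to the original.
Here P = 'F(k)' and Q = 'R(k)'.

If not (F(k)), then not (R(k)).


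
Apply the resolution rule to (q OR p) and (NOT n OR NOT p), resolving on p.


The clauses contain complementary literals p and NOTp.
Resolution eliminates this pair and disjoins the remaining literals (merging duplicates).

(q OR NOT n)


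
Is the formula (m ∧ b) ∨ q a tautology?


Build the truth table over {b, m, q}:
b | m | q | φ
-------------
F | F | F | F
T | F | F | F
F | T | F | F
T | T | F | T
F | F | T | T
T | F | T | T
F | T | T | T
T | T | T | T
Counterexample at row 1: with b=F, m=F, q=F, the formula is F.

No, it is not a tautology.


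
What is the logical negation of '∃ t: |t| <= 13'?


¬(∀ x: φ) = ∃ x: ¬φ, and ¬(∃ x: φ) = ∀ x: ¬φ.
Apply to the existential statement.

∀ t: ¬(|t| <= 13)


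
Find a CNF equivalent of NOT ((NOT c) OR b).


Step 1: Apply De Morgan: ¬((¬c) ∨ b) = ¬(¬c) ∧ ¬b.
Step 2: Eliminate any double negations (¬¬X = X).

c AND (NOT b)


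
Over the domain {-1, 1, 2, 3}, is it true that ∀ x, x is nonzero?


Evaluate the predicate on each element: -1:T, 1:T, 2:T, 3:T.
Every element satisfies the predicate.

T


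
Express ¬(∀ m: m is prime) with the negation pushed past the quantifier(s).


¬(∀ x: φ) = ∃ x: ¬φ, and ¬(∃ x: φ) = ∀ x: ¬φ.
Apply to the universal statement.

∃ m: ¬(m is prime)


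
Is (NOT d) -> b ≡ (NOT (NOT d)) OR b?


Compare truth tables:
b | d | φ | ψ
-------------
F | F | F | F
T | F | T | T
F | T | T | T
T | T | T | T
The columns φ and ψ agree on every row.

Yes, they are logically equivalent.


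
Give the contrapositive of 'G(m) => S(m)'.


The contrapositive of (P → Q) is (¬Q → ¬P); it is logically equivalent to the original.
Here P = 'G(m)' and Q = 'S(m)'.

If not (S(m)), then not (G(m)).


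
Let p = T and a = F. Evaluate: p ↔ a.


Biconditional is true when both operands have the same truth value.
Substitute: p=T, a=F.
T ↔ F evaluates to F.

F


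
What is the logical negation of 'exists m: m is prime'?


¬(forall x: φ) = exists x: ¬φ, and ¬(exists x: φ) = forall x: ¬φ.
Apply to the existential statement.

forall m: ~(m is prime)


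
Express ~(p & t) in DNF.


Step 1: Apply De Morgan: ¬(p ∧ t) = ¬p ∨ ¬t.

(~p) | (~t)


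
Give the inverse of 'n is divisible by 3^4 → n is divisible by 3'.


The inverse of (P → Q) is (¬P → ¬Q). It is equivalent to the converse, not to the original.
Here P = 'n is divisible by 3^4' and Q = 'n is divisible by 3'.

If not (n is divisible by 3^4), then not (n is divisible by 3).


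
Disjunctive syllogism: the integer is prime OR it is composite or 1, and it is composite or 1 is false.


Disjunctive syllogism: from (P ∨ Q) and ¬P, infer Q.
One disjunct, 'it is composite or 1', is ruled out; the other must hold.

the integer is prime


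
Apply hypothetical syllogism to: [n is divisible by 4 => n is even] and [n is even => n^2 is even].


Hypothetical syllogism: from (P → Q) and (Q → R), infer (P → R).
Chain the two implications through the shared middle term 'n is even'.

n is divisible by 4 => n^2 is even


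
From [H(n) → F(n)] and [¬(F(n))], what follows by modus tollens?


Modus tollens: from (P → Q) and ¬Q, infer ¬P.
Q = 'F(n)' is denied; since P → Q, P must also fail.

Not (H(n)).


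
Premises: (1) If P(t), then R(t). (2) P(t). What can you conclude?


Modus ponens: from (P → Q) and P, infer Q.
P = 'P(t)' is asserted, and P → Q holds, so Q follows.

R(t).


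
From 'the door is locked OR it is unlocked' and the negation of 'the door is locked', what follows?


Disjunctive syllogism: from (P ∨ Q) and ¬P, infer Q.
One disjunct, 'the door is locked', is ruled out; the other must hold.

it is unlocked


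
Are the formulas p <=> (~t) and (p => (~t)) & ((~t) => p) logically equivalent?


Compare truth tables:
p | t | φ | ψ
-------------
False | False | False | False
True | False | True | True
False | True | True | True
True | True | False | False
The columns φ and ψ agree on every row.

Yes, they are logically equivalent.


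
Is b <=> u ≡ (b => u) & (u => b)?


Compare truth tables:
b | u | φ | ψ
-------------
False | False | True | True
True | False | False | False
False | True | False | False
True | True | True | True
The columns φ and ψ agree on every row.

Yes, they are logically equivalent.


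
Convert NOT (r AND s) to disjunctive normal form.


Step 1: Apply De Morgan: ¬(r ∧ s) = ¬r ∨ ¬s.

(NOT r) OR (NOT s)


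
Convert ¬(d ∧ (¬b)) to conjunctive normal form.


Step 1: Apply De Morgan: ¬(d ∧ (¬b)) = ¬d ∨ ¬(¬b).
Step 2: Eliminate any double negations (¬¬X = X).

(¬d) ∨ b


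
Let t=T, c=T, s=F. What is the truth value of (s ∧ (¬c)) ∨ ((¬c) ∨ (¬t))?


Substitute t=T, c=T, s=F:
¬c = F
s ∧ (¬c) = F ∧ F = F
¬c = F
¬t = F
(¬c) ∨ (¬t) = F ∨ F = F
(s ∧ (¬c)) ∨ ((¬c) ∨ (¬t)) = F ∨ F = F

F


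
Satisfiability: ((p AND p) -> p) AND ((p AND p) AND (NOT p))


Check all 2 assignments over {p}:
p | φ
-----
F | F
T | F
No assignment makes the formula true.

Unsatisfiable.


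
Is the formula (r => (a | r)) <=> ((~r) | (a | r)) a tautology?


Build the truth table over {a, r}:
a | r | φ
---------
False | False | True
True | False | True
False | True | True
True | True | True
Every row evaluates to true.

Yes, it is a tautology.


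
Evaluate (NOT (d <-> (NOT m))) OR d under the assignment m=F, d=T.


Substitute m=F, d=T:
NOT m = T
d <-> (NOT m) = T <-> T = T
NOT (d <-> (NOT m)) = F
(NOT (d <-> (NOT m))) OR d = F OR T = T

T


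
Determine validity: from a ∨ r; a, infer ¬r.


This is affirming a disjunct (fallacy). There exist truth assignments where the premises are all true but the conclusion is false.

Invalid.


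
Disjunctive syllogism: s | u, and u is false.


Disjunctive syllogism: from (P ∨ Q) and ¬P, infer Q.
One disjunct, 'u', is ruled out; the other must hold.

s


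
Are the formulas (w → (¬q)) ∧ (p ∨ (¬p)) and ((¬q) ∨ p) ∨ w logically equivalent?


Compare truth tables:
p | q | w | φ | ψ
-----------------
F | F | F | T | T
T | F | F | T | T
F | T | F | T | F
T | T | F | T | T
F | F | T | T | T
T | F | T | T | T
F | T | T | F | T
T | T | T | F | T
They differ at row 3 (p=F, q=T, w=F): φ=T but ψ=F.

No, they are not logically equivalent.


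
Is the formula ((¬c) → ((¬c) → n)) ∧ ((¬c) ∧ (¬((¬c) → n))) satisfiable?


Check all 4 assignments over {c, n}:
c | n | φ
---------
F | F | F
T | F | F
F | T | F
T | T | F
No assignment makes the formula true.

Unsatisfiable.


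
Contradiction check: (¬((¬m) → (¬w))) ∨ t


Truth table over {m, t, w}:
m | t | w | φ
-------------
F | F | F | F
T | F | F | F
F | T | F | T
T | T | F | T
F | F | T | T
T | F | T | F
F | T | T | T
T | T | T | T
Satisfying assignment at row 3: m=F, t=T, w=F gives T.

No, it is not a contradiction.


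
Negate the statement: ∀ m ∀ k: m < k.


Negation flips each quantifier (∀↔∃) and negates the inner predicate.
¬(∀ m ∀ k: φ) = ∃ m ∃ k: ¬φ.

∃ m ∃ k: ¬(m < k)


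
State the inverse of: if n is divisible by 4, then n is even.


The inverse of (P → Q) is (¬P → ¬Q). It is equivalent to the converse, not to the original.
Here P = 'n is divisible by 4' and Q = 'n is even'.

If not (n is divisible by 4), then not (n is even).


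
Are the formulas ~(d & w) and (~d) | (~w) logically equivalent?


Compare truth tables:
d | w | φ | ψ
-------------
False | False | True | True
True | False | True | True
False | True | True | True
True | True | False | False
The columns φ and ψ agree on every row.

Yes, they are logically equivalent.


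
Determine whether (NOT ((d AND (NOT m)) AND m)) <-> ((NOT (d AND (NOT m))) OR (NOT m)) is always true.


Build the truth table over {d, m}:
d | m | φ
---------
F | F | T
T | F | T
F | T | T
T | T | T
Every row evaluates to true.

Yes, it is a tautology.


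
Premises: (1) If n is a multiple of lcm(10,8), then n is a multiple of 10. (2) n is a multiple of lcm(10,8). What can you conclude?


Modus ponens: from (P → Q) and P, infer Q.
P = 'n is a multiple of lcm(10,8)' is asserted, and P → Q holds, so Q follows.

n is a multiple of 10.


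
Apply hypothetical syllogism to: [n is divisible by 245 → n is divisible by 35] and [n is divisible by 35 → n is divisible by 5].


Hypothetical syllogism: from (P → Q) and (Q → R), infer (P → R).
Chain the two implications through the shared middle term 'n is divisible by 35'.

n is divisible by 245 → n is divisible by 5


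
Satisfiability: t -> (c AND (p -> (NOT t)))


Search for a satisfying assignment over {c, p, t}.
Try c=F, p=F, t=F: the formula evaluates to T.
A satisfying assignment exists.

Satisfiable.


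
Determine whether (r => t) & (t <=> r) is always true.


Build the truth table over {r, t}:
r | t | φ
---------
False | False | True
True | False | False
False | True | False
True | True | True
Counterexample at row 2: with r=True, t=False, the formula is False.

No, it is not a tautology.


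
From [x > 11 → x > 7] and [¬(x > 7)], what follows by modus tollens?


Modus tollens: from (P → Q) and ¬Q, infer ¬P.
Q = 'x > 7' is denied; since P → Q, P must also fail.

Not (x > 11).


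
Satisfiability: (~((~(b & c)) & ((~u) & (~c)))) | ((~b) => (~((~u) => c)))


Search for a satisfying assignment over {b, c, u}.
Try b=False, c=False, u=False: the formula evaluates to True.
A satisfying assignment exists.

Satisfiable.


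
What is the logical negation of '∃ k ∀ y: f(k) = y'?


Negation flips each quantifier (∀↔∃) and negates the inner predicate.
¬(∃ k ∀ y: φ) = ∀ k ∃ y: ¬φ.

∀ k ∃ y: ¬(f(k) = y)


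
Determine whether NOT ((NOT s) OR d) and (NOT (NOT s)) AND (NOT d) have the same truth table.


Compare truth tables:
d | s | φ | ψ
-------------
F | F | F | F
T | F | F | F
F | T | T | T
T | T | F | F
The columns φ and ψ agree on every row.

Yes, they are logically equivalent.


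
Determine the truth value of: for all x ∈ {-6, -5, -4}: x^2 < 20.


Evaluate the predicate on each element: -6:F, -5:F, -4:T.
Counterexample x = -6 fails the predicate.

F


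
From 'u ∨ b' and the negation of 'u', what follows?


Disjunctive syllogism: from (P ∨ Q) and ¬P, infer Q.
One disjunct, 'u', is ruled out; the other must hold.

b


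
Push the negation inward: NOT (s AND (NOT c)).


De Morgan: the negation of a conjunction is the disjunction of the negations.
Distribute NOT across AND, flipping it to OR, and negate each literal.

(NOT s) OR c


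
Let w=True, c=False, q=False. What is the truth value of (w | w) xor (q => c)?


Substitute w=True, c=False, q=False:
w | w = True | True = True
q => c = False => False = True
(w | w) xor (q => c) = True xor True = False

False


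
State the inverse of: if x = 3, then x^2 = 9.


The inverse of (P → Q) is (¬P → ¬Q). It is equivalent to the converse, not to the original.
Here P = 'x = 3' and Q = 'x^2 = 9'.

If not (x = 3), then not (x^2 = 9).


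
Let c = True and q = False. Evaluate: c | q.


Disjunction is false only when both operands are false.
Substitute: c=True, q=False.
True | False evaluates to True.

True


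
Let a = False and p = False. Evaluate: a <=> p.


Biconditional is true when both operands have the same truth value.
Substitute: a=False, p=False.
False <=> False evaluates to True.

True


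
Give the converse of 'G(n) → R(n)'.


The converse of (P → Q) is (Q → P). It is not in general equivalent to the original.
Here P = 'G(n)' and Q = 'R(n)'.

If R(n), then G(n).


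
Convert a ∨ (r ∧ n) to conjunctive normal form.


Step 1: Distribute ∨ over ∧: a ∨ (r ∧ n) = (a ∨ r) ∧ (a ∨ n).

(a ∨ r) ∧ (a ∨ n)


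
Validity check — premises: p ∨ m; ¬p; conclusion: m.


This matches the form of disjunctive syllogism: the conclusion follows in every model of the premises.

Valid.


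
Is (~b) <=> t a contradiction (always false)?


Truth table over {b, t}:
b | t | φ
---------
False | False | False
True | False | True
False | True | True
True | True | False
Satisfying assignment at row 2: b=True, t=False gives True.

No, it is not a contradiction.


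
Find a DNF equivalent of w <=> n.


Step 1: w ↔ n is true exactly when both agree: (w ∧ n) ∨ (¬w ∧ ¬n).

(w & n) | ((~w) & (~n))


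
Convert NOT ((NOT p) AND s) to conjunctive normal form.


Step 1: Apply De Morgan: ¬((¬p) ∧ s) = ¬(¬p) ∨ ¬s.
Step 2: Eliminate any double negations (¬¬X = X).

p OR (NOT s)


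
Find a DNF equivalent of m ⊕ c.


Step 1: m ⊕ c is true exactly when they disagree: (m ∧ ¬c) ∨ (¬m ∧ c).

(m ∧ (¬c)) ∨ ((¬m) ∧ c)


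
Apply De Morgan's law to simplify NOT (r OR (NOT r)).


De Morgan: the negation of a disjunction is the conjunction of the negations.
Distribute NOT across OR, flipping it to AND, and negate each literal.

(NOT r) AND r


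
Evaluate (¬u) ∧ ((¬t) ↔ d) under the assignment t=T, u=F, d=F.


Substitute t=T, u=F, d=F:
¬u = T
¬t = F
(¬t) ↔ d = F ↔ F = T
(¬u) ∧ ((¬t) ↔ d) = T ∧ T = T

T


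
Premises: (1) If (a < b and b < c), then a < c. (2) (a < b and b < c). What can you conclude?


Modus ponens: from (P → Q) and P, infer Q.
P = '(a < b and b < c)' is asserted, and P → Q holds, so Q follows.

a < c.


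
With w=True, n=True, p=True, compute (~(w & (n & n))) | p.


Substitute w=True, n=True, p=True:
n & n = True & True = True
w & (n & n) = True & True = True
~(w & (n & n)) = False
(~(w & (n & n))) | p = False | True = True

True


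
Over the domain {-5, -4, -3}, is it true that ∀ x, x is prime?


Evaluate the predicate on each element: -5:F, -4:F, -3:F.
Counterexample x = -5 fails the predicate.

F


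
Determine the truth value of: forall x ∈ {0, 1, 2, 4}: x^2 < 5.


Evaluate the predicate on each element: 0:True, 1:True, 2:True, 4:False.
Counterexample x = 4 fails the predicate.

False


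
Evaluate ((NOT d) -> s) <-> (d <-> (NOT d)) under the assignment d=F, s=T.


Substitute d=F, s=T:
NOT d = T
(NOT d) -> s = T -> T = T
NOT d = T
d <-> (NOT d) = F <-> T = F
((NOT d) -> s) <-> (d <-> (NOT d)) = T <-> F = F

F


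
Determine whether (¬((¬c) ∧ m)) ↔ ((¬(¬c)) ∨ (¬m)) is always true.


Build the truth table over {c, m}:
c | m | φ
---------
F | F | T
T | F | T
F | T | T
T | T | T
Every row evaluates to true.

Yes, it is a tautology.


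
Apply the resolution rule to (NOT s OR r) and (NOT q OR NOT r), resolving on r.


The clauses contain complementary literals r and NOTr.
Resolution eliminates this pair and disjoins the remaining literals (merging duplicates).

(NOT s OR NOT q)


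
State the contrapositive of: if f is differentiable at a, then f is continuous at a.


The contrapositive of (P → Q) is (¬Q → ¬P); it is logically equivalent to the original.
Here P = 'f is differentiable at a' and Q = 'f is continuous at a'.

If not (f is continuous at a), then not (f is differentiable at a).


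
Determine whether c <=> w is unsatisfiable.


Truth table over {c, w}:
c | w | φ
---------
False | False | True
True | False | False
False | True | False
True | True | True
Satisfying assignment at row 1: c=False, w=False gives True.

No, it is not a contradiction.


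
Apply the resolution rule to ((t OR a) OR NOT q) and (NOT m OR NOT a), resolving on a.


The clauses contain complementary literals a and NOTa.
Resolution eliminates this pair and disjoins the remaining literals (merging duplicates).

((NOT q OR t) OR NOT m)


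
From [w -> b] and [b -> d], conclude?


Hypothetical syllogism: from (P → Q) and (Q → R), infer (P → R).
Chain the two implications through the shared middle term 'b'.

w -> d


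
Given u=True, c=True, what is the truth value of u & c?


Conjunction is true only when both operands are true.
Substitute: u=True, c=True.
True & True evaluates to True.

True


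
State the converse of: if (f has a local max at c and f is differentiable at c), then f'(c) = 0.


The converse of (P → Q) is (Q → P). It is not in general equivalent to the original.
Here P = '(f has a local max at c and f is differentiable at c)' and Q = 'f'(c) = 0'.

If f'(c) = 0, then (f has a local max at c and f is differentiable at c).


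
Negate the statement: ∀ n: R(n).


¬(∀ x: φ) = ∃ x: ¬φ, and ¬(∃ x: φ) = ∀ x: ¬φ.
Apply to the universal statement.

∃ n: ¬(R(n))


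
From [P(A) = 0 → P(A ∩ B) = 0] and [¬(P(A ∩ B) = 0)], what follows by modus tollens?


Modus tollens: from (P → Q) and ¬Q, infer ¬P.
Q = 'P(A ∩ B) = 0' is denied; since P → Q, P must also fail.

Not (P(A) = 0).


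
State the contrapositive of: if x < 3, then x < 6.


The contrapositive of (P → Q) is (¬Q → ¬P); it is logically equivalent to the original.
Here P = 'x < 3' and Q = 'x < 6'.

If not (x < 6), then not (x < 3).


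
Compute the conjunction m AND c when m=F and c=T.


Conjunction is true only when both operands are true.
Substitute: m=F, c=T.
F AND T evaluates to F.

F


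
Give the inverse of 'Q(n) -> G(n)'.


The inverse of (P → Q) is (¬P → ¬Q). It is equivalent to the converse, not to the original.
Here P = 'Q(n)' and Q = 'G(n)'.

If not (Q(n)), then not (G(n)).


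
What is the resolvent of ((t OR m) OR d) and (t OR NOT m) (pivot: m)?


The clauses contain complementary literals m and NOTm.
Resolution eliminates this pair and disjoins the remaining literals (merging duplicates).

(t OR d)


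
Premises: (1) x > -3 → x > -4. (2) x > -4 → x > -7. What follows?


Hypothetical syllogism: from (P → Q) and (Q → R), infer (P → R).
Chain the two implications through the shared middle term 'x > -4'.

x > -3 → x > -7


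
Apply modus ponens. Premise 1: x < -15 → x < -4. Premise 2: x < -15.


Modus ponens: from (P → Q) and P, infer Q.
P = 'x < -15' is asserted, and P → Q holds, so Q follows.

x < -4.


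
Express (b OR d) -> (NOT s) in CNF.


Step 1: Rewrite as ¬(b ∨ d) ∨ (¬s) = (¬b ∧ ¬d) ∨ (¬s).
Step 2: Distribute ∨ over ∧.

((NOT b) OR (NOT s)) AND ((NOT d) OR (NOT s))


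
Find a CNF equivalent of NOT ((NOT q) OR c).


Step 1: Apply De Morgan: ¬((¬q) ∨ c) = ¬(¬q) ∧ ¬c.
Step 2: Eliminate any double negations (¬¬X = X).

q AND (NOT c)


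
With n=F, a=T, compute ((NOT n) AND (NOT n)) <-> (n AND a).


Substitute n=F, a=T:
NOT n = T
NOT n = T
(NOT n) AND (NOT n) = T AND T = T
n AND a = F AND T = F
((NOT n) AND (NOT n)) <-> (n AND a) = T <-> F = F

F


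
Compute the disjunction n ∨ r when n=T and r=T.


Disjunction is false only when both operands are false.
Substitute: n=T, r=T.
T ∨ T evaluates to T.

T


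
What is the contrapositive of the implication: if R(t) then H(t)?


The contrapositive of (P → Q) is (¬Q → ¬P); it is logically equivalent to the original.
Here P = 'R(t)' and Q = 'H(t)'.

If not (H(t)), then not (R(t)).


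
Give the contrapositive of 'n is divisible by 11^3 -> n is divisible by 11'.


The contrapositive of (P → Q) is (¬Q → ¬P); it is logically equivalent to the original.
Here P = 'n is divisible by 11^3' and Q = 'n is divisible by 11'.

If not (n is divisible by 11), then not (n is divisible by 11^3).


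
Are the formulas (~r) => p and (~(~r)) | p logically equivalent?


Compare truth tables:
p | r | φ | ψ
-------------
False | False | False | False
True | False | True | True
False | True | True | True
True | True | True | True
The columns φ and ψ agree on every row.

Yes, they are logically equivalent.


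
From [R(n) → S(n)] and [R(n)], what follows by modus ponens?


Modus ponens: from (P → Q) and P, infer Q.
P = 'R(n)' is asserted, and P → Q holds, so Q follows.

S(n).


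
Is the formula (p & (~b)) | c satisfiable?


Search for a satisfying assignment over {b, c, p}.
Try b=False, c=True, p=False: the formula evaluates to True.
A satisfying assignment exists.

Satisfiable.
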